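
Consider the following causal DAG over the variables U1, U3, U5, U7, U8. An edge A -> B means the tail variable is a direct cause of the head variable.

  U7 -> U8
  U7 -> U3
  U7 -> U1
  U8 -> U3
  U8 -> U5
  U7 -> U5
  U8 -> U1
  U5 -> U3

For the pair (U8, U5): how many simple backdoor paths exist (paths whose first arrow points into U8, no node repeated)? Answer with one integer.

A backdoor path from U8 to U5 is any simple undirected path whose first edge points into U8 (i.e. leaves U8 via a parent).
Parents of U8: {U7}.
Enumerating:
  P1: U8 <- U7 -> U5
  P2: U8 <- U7 -> U3 <- U5
That exhausts the simple backdoor paths. Count: 2.

2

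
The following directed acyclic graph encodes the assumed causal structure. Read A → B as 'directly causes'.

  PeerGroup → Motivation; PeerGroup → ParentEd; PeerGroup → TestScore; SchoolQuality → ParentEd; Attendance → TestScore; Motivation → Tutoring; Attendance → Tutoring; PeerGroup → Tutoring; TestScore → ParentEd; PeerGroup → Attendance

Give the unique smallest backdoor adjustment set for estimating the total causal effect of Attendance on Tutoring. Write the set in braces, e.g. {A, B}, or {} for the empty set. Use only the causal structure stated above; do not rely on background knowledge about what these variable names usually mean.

Variables eligible for adjustment (non-descendants of Attendance, excluding Attendance and Tutoring): {Motivation, PeerGroup, SchoolQuality}.
Backdoor paths from Attendance to Tutoring:
  P1: Attendance <- PeerGroup -> Motivation -> Tutoring
  P2: Attendance <- PeerGroup -> Tutoring
The empty set is not sufficient: P1 (Attendance <- PeerGroup -> Motivation -> Tutoring) has no collider blocking it and no conditioned non-collider, so it is open.
Try {PeerGroup}:
  P1: blocked at fork node PeerGroup ∈ conditioning set.
  P2: blocked at fork node PeerGroup ∈ conditioning set.
{PeerGroup} contains no descendant of Attendance and blocks every backdoor path.
No other singleton works — e.g. {Motivation} leaves P2 open — so {PeerGroup} is the unique smallest valid adjustment set.

{PeerGroup}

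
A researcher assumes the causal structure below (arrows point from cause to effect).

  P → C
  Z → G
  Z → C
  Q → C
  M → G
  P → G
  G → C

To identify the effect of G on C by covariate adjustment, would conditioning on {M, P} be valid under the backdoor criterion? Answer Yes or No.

Backdoor paths from G to C (paths whose first edge points into G):
  P1: G <- Z -> C
  P2: G <- P -> C
Condition 1 (no descendant of G in the set): holds — descendants of G are {C}; none are in {M, P}.
Condition 2 (every backdoor path blocked by {M, P}):
  P1: open — no interior node is in the conditioning set.
  P2: blocked at fork node P ∈ conditioning set.
{M, P} does not satisfy the backdoor criterion.

No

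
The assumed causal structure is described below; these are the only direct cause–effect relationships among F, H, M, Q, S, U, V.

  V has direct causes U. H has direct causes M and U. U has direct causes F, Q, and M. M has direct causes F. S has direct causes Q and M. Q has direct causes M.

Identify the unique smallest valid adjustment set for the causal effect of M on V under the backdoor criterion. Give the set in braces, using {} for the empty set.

Variables eligible for adjustment (non-descendants of M, excluding M and V): {F}.
Backdoor paths from M to V:
  P1: M <- F -> U -> V
The empty set is not sufficient: P1 (M <- F -> U -> V) has no collider blocking it and no conditioned non-collider, so it is open.
Try {F}:
  P1: blocked at fork node F ∈ conditioning set.
{F} contains no descendant of M and blocks every backdoor path.
{F} is the unique smallest valid adjustment set.

{F}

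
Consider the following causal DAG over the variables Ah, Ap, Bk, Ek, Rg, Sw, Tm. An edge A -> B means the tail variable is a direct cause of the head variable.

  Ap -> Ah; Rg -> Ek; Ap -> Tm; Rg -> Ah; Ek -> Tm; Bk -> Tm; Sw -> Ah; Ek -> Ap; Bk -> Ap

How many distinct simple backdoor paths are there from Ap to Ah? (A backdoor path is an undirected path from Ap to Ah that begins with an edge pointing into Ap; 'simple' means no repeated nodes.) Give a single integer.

2

A backdoor path from Ap to Ah is any simple undirected path whose first edge points into Ap (i.e. leaves Ap via a parent).
Parents of Ap: {Bk, Ek}.
Enumerating:
  P1: Ap <- Ek <- Rg -> Ah
  P2: Ap <- Bk -> Tm <- Ek <- Rg -> Ah
That exhausts the simple backdoor paths. Count: 2.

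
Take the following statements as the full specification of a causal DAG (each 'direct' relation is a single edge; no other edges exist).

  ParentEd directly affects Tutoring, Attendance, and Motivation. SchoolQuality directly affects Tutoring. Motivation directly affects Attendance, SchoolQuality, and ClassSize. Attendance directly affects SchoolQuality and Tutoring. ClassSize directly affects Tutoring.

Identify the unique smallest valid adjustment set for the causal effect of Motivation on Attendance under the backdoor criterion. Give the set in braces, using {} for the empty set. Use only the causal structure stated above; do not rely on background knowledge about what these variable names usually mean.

Variables eligible for adjustment (non-descendants of Motivation, excluding Motivation and Attendance): {ParentEd}.
Backdoor paths from Motivation to Attendance:
  P1: Motivation <- ParentEd -> Attendance
  P2: Motivation <- ParentEd -> Tutoring <- Attendance
  P3: Motivation <- ParentEd -> Tutoring <- SchoolQuality <- Attendance
The empty set is not sufficient: P1 (Motivation <- ParentEd -> Attendance) has no collider blocking it and no conditioned non-collider, so it is open.
Try {ParentEd}:
  P1: blocked at fork node ParentEd ∈ conditioning set.
  P2: blocked at fork node ParentEd ∈ conditioning set.
  P3: blocked at fork node ParentEd ∈ conditioning set.
{ParentEd} contains no descendant of Motivation and blocks every backdoor path.
{ParentEd} is the unique smallest valid adjustment set.

{ParentEd}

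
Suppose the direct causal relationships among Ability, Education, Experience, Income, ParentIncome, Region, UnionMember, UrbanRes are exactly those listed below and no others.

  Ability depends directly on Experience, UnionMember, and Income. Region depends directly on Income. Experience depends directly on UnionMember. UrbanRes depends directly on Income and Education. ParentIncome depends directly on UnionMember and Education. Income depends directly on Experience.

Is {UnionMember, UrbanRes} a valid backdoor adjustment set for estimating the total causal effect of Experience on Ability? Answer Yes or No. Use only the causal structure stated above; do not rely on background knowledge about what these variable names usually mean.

Backdoor paths from Experience to Ability (paths whose first edge points into Experience):
  P1: Experience <- UnionMember -> ParentIncome <- Education -> UrbanRes <- Income -> Ability
  P2: Experience <- UnionMember -> Ability
Condition 1 (no descendant of Experience in the set): FAILS — UrbanRes is a descendant of Experience.
Condition 2 (every backdoor path blocked by {UnionMember, UrbanRes}):
  P1: blocked at fork node UnionMember ∈ conditioning set.
  P2: blocked at fork node UnionMember ∈ conditioning set.
{UnionMember, UrbanRes} does not satisfy the backdoor criterion.

No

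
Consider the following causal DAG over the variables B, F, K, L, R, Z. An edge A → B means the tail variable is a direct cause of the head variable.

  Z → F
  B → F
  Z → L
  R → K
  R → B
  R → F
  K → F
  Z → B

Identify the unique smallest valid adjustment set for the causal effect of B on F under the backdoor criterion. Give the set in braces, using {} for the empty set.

{R, Z}

Variables eligible for adjustment (non-descendants of B, excluding B and F): {K, L, R, Z}.
Backdoor paths from B to F:
  P1: B <- R -> K -> F
  P2: B <- R -> F
  P3: B <- Z -> F
The empty set is not sufficient: P1 (B <- R -> K -> F) has no collider blocking it and no conditioned non-collider, so it is open.
Try {R, Z}:
  P1: blocked at fork node R ∈ conditioning set.
  P2: blocked at fork node R ∈ conditioning set.
  P3: blocked at fork node Z ∈ conditioning set.
{R, Z} contains no descendant of B and blocks every backdoor path.
Every element of {R, Z} is needed (dropping R leaves P1 open; dropping Z leaves P3 open), so no proper subset is valid.
Among all size-2 subsets of the eligible variables, only {R, Z} blocks every backdoor path, so it is the unique smallest valid adjustment set.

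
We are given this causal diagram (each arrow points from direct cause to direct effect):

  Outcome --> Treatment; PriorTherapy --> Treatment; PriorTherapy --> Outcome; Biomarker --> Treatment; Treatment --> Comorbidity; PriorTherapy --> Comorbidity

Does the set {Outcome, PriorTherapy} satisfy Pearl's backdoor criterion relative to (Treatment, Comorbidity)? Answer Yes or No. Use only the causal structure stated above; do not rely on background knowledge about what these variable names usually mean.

Yes

Backdoor paths from Treatment to Comorbidity (paths whose first edge points into Treatment):
  P1: Treatment <- PriorTherapy -> Comorbidity
  P2: Treatment <- Outcome <- PriorTherapy -> Comorbidity
Condition 1 (no descendant of Treatment in the set): holds — descendants of Treatment are {Comorbidity}; none are in {Outcome, PriorTherapy}.
Condition 2 (every backdoor path blocked by {Outcome, PriorTherapy}):
  P1: blocked at fork node PriorTherapy ∈ conditioning set.
  P2: blocked at chain node Outcome ∈ conditioning set.
{Outcome, PriorTherapy} satisfies the backdoor criterion.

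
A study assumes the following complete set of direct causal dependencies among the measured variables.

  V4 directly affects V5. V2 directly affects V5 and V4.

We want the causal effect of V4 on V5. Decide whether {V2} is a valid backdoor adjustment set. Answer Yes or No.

Yes

Backdoor paths from V4 to V5 (paths whose first edge points into V4):
  P1: V4 <- V2 -> V5
Condition 1 (no descendant of V4 in the set): holds — descendants of V4 are {V5}; none are in {V2}.
Condition 2 (every backdoor path blocked by {V2}):
  P1: blocked at fork node V2 ∈ conditioning set.
{V2} satisfies the backdoor criterion.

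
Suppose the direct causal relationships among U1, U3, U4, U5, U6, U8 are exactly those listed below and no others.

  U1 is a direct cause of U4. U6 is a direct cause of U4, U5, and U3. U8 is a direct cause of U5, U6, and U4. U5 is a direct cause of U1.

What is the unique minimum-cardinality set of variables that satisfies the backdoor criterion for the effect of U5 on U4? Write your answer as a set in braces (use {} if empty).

{U6, U8}

Variables eligible for adjustment (non-descendants of U5, excluding U5 and U4): {U3, U6, U8}.
Backdoor paths from U5 to U4:
  P1: U5 <- U8 -> U6 -> U4
  P2: U5 <- U8 -> U4
  P3: U5 <- U6 <- U8 -> U4
  P4: U5 <- U6 -> U4
The empty set is not sufficient: P1 (U5 <- U8 -> U6 -> U4) has no collider blocking it and no conditioned non-collider, so it is open.
Try {U6, U8}:
  P1: blocked at fork node U8 ∈ conditioning set.
  P2: blocked at fork node U8 ∈ conditioning set.
  P3: blocked at chain node U6 ∈ conditioning set.
  P4: blocked at fork node U6 ∈ conditioning set.
{U6, U8} contains no descendant of U5 and blocks every backdoor path.
Every element of {U6, U8} is needed (dropping U6 leaves P4 open; dropping U8 leaves P2 open), so no proper subset is valid.
Among all size-2 subsets of the eligible variables, only {U6, U8} blocks every backdoor path, so it is the unique smallest valid adjustment set.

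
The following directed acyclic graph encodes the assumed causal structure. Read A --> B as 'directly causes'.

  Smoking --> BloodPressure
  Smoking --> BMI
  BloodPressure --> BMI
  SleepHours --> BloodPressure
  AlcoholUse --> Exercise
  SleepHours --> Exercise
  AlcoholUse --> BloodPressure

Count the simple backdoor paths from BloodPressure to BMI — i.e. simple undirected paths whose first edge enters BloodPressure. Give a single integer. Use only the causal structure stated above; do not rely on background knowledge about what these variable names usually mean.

A backdoor path from BloodPressure to BMI is any simple undirected path whose first edge points into BloodPressure (i.e. leaves BloodPressure via a parent).
Parents of BloodPressure: {AlcoholUse, SleepHours, Smoking}.
Enumerating:
  P1: BloodPressure <- Smoking -> BMI
That exhausts the simple backdoor paths. Count: 1.

1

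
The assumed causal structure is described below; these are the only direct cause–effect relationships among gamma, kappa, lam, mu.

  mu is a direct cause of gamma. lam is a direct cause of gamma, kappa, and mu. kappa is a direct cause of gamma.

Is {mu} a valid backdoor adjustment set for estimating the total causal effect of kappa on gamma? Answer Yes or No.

No

Backdoor paths from kappa to gamma (paths whose first edge points into kappa):
  P1: kappa <- lam -> mu -> gamma
  P2: kappa <- lam -> gamma
Condition 1 (no descendant of kappa in the set): holds — descendants of kappa are {gamma}; none are in {mu}.
Condition 2 (every backdoor path blocked by {mu}):
  P1: blocked at chain node mu ∈ conditioning set.
  P2: open — no interior node is in the conditioning set.
{mu} does not satisfy the backdoor criterion.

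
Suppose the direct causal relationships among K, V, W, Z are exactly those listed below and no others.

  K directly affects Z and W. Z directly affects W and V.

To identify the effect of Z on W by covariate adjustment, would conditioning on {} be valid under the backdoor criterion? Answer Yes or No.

No

Backdoor paths from Z to W (paths whose first edge points into Z):
  P1: Z <- K -> W
Condition 1 (no descendant of Z in the set): holds — descendants of Z are {V, W}; none are in {}.
Condition 2 (every backdoor path blocked by {}):
  P1: open — no interior node is in the conditioning set.
{} does not satisfy the backdoor criterion.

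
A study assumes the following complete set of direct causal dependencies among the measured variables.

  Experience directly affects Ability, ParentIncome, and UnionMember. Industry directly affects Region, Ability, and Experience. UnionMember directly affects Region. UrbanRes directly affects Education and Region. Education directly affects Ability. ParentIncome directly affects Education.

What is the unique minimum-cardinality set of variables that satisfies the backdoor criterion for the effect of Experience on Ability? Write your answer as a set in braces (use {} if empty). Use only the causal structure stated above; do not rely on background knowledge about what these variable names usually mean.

Variables eligible for adjustment (non-descendants of Experience, excluding Experience and Ability): {Industry, UrbanRes}.
Backdoor paths from Experience to Ability:
  P1: Experience <- Industry -> Region <- UrbanRes -> Education -> Ability
  P2: Experience <- Industry -> Ability
The empty set is not sufficient: P2 (Experience <- Industry -> Ability) has no collider blocking it and no conditioned non-collider, so it is open.
Try {Industry}:
  P1: blocked at fork node Industry ∈ conditioning set.
  P2: blocked at fork node Industry ∈ conditioning set.
{Industry} contains no descendant of Experience and blocks every backdoor path.
No other singleton works — e.g. {UrbanRes} leaves P2 open — so {Industry} is the unique smallest valid adjustment set.

{Industry}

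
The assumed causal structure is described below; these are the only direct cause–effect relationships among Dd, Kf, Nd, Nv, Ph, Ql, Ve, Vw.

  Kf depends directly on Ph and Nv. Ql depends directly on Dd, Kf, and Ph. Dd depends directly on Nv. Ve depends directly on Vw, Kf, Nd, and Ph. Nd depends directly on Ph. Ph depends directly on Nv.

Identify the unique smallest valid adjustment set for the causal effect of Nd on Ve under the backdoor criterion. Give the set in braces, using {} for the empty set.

Variables eligible for adjustment (non-descendants of Nd, excluding Nd and Ve): {Dd, Kf, Nv, Ph, Ql, Vw}.
Backdoor paths from Nd to Ve:
  P1: Nd <- Ph <- Nv -> Kf -> Ve
  P2: Nd <- Ph <- Nv -> Dd -> Ql <- Kf -> Ve
  P3: Nd <- Ph -> Kf -> Ve
  P4: Nd <- Ph -> Ql <- Kf -> Ve
  P5: Nd <- Ph -> Ql <- Dd <- Nv -> Kf -> Ve
  P6: Nd <- Ph -> Ve
The empty set is not sufficient: P1 (Nd <- Ph <- Nv -> Kf -> Ve) has no collider blocking it and no conditioned non-collider, so it is open.
Try {Ph}:
  P1: blocked at chain node Ph ∈ conditioning set.
  P2: blocked at chain node Ph ∈ conditioning set.
  P3: blocked at fork node Ph ∈ conditioning set.
  P4: blocked at fork node Ph ∈ conditioning set.
  P5: blocked at fork node Ph ∈ conditioning set.
  P6: blocked at fork node Ph ∈ conditioning set.
{Ph} contains no descendant of Nd and blocks every backdoor path.
No other singleton works — e.g. {Nv} leaves P3 open — so {Ph} is the unique smallest valid adjustment set.

{Ph}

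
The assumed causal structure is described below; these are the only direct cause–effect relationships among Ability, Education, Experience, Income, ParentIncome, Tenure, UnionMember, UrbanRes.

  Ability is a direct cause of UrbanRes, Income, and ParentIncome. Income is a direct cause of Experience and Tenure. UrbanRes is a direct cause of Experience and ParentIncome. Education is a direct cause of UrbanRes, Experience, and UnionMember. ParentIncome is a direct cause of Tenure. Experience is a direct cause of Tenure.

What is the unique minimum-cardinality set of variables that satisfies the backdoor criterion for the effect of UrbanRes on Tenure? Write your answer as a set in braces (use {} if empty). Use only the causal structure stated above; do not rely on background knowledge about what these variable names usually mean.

{Ability, Education}

Variables eligible for adjustment (non-descendants of UrbanRes, excluding UrbanRes and Tenure): {Ability, Education, Income, UnionMember}.
Backdoor paths from UrbanRes to Tenure:
  P1: UrbanRes <- Ability -> Income -> Experience -> Tenure
  P2: UrbanRes <- Ability -> Income -> Tenure
  P3: UrbanRes <- Ability -> ParentIncome -> Tenure
  P4: UrbanRes <- Education -> Experience <- Income <- Ability -> ParentIncome -> Tenure
  P5: UrbanRes <- Education -> Experience <- Income -> Tenure
  P6: UrbanRes <- Education -> Experience -> Tenure
The empty set is not sufficient: P1 (UrbanRes <- Ability -> Income -> Experience -> Tenure) has no collider blocking it and no conditioned non-collider, so it is open.
Try {Ability, Education}:
  P1: blocked at fork node Ability ∈ conditioning set.
  P2: blocked at fork node Ability ∈ conditioning set.
  P3: blocked at fork node Ability ∈ conditioning set.
  P4: blocked at fork node Education ∈ conditioning set.
  P5: blocked at fork node Education ∈ conditioning set.
  P6: blocked at fork node Education ∈ conditioning set.
{Ability, Education} contains no descendant of UrbanRes and blocks every backdoor path.
Every element of {Ability, Education} is needed (dropping Ability leaves P1 open; dropping Education leaves P6 open), so no proper subset is valid.
Among all size-2 subsets of the eligible variables, only {Ability, Education} blocks every backdoor path, so it is the unique smallest valid adjustment set.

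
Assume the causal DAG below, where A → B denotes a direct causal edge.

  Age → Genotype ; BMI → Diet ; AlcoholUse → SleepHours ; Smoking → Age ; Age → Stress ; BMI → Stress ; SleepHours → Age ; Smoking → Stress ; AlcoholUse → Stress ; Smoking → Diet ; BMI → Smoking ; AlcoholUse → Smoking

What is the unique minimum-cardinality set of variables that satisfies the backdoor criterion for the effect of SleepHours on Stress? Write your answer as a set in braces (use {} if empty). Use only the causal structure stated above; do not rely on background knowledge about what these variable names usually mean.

Variables eligible for adjustment (non-descendants of SleepHours, excluding SleepHours and Stress): {AlcoholUse, BMI, Diet, Smoking}.
Backdoor paths from SleepHours to Stress:
  P1: SleepHours <- AlcoholUse -> Smoking <- BMI -> Stress
  P2: SleepHours <- AlcoholUse -> Smoking -> Age -> Stress
  P3: SleepHours <- AlcoholUse -> Smoking -> Stress
  P4: SleepHours <- AlcoholUse -> Smoking -> Diet <- BMI -> Stress
  P5: SleepHours <- AlcoholUse -> Stress
The empty set is not sufficient: P2 (SleepHours <- AlcoholUse -> Smoking -> Age -> Stress) has no collider blocking it and no conditioned non-collider, so it is open.
Try {AlcoholUse}:
  P1: blocked at fork node AlcoholUse ∈ conditioning set.
  P2: blocked at fork node AlcoholUse ∈ conditioning set.
  P3: blocked at fork node AlcoholUse ∈ conditioning set.
  P4: blocked at fork node AlcoholUse ∈ conditioning set.
  P5: blocked at fork node AlcoholUse ∈ conditioning set.
{AlcoholUse} contains no descendant of SleepHours and blocks every backdoor path.
No other singleton works — e.g. {BMI} leaves P2 open — so {AlcoholUse} is the unique smallest valid adjustment set.

{AlcoholUse}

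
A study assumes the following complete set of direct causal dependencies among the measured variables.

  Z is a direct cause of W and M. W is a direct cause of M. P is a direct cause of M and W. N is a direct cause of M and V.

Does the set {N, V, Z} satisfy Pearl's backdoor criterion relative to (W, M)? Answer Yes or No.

Backdoor paths from W to M (paths whose first edge points into W):
  P1: W <- P -> M
  P2: W <- Z -> M
Condition 1 (no descendant of W in the set): holds — descendants of W are {M}; none are in {N, V, Z}.
Condition 2 (every backdoor path blocked by {N, V, Z}):
  P1: open — no interior node is in the conditioning set.
  P2: blocked at fork node Z ∈ conditioning set.
{N, V, Z} does not satisfy the backdoor criterion.

No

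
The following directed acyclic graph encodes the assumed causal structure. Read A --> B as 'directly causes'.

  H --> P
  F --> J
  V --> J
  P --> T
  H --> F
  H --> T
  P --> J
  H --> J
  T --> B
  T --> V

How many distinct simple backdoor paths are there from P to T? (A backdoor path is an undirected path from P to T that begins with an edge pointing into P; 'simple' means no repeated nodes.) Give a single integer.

A backdoor path from P to T is any simple undirected path whose first edge points into P (i.e. leaves P via a parent).
Parents of P: {H}.
Enumerating:
  P1: P <- H -> F -> J <- V <- T
  P2: P <- H -> T
  P3: P <- H -> J <- V <- T
That exhausts the simple backdoor paths. Count: 3.

3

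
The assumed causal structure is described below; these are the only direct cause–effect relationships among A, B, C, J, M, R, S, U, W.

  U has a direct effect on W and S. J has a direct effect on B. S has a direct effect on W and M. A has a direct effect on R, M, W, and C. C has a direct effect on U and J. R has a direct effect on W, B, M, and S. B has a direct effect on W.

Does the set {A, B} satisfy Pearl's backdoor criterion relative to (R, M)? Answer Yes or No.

No

Backdoor paths from R to M (paths whose first edge points into R):
  P1: R <- A -> C -> J -> B -> W <- U -> S -> M
  P2: R <- A -> C -> J -> B -> W <- S -> M
  P3: R <- A -> C -> U -> S -> M
  P4: R <- A -> C -> U -> W <- S -> M
  P5: R <- A -> M
  P6: R <- A -> W <- U -> S -> M
  P7: R <- A -> W <- S -> M
  P8: R <- A -> W <- B <- J <- C -> U -> S -> M
Condition 1 (no descendant of R in the set): FAILS — B is a descendant of R.
Condition 2 (every backdoor path blocked by {A, B}):
  P1: blocked at fork node A ∈ conditioning set.
  P2: blocked at fork node A ∈ conditioning set.
  P3: blocked at fork node A ∈ conditioning set.
  P4: blocked at fork node A ∈ conditioning set.
  P5: blocked at fork node A ∈ conditioning set.
  P6: blocked at fork node A ∈ conditioning set.
  P7: blocked at fork node A ∈ conditioning set.
  P8: blocked at fork node A ∈ conditioning set.
{A, B} does not satisfy the backdoor criterion.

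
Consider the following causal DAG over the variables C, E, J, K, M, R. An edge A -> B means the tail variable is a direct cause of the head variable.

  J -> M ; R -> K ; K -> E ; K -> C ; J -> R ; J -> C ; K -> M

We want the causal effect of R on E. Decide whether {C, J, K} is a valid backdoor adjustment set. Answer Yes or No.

No

Backdoor paths from R to E (paths whose first edge points into R):
  P1: R <- J -> M <- K -> E
  P2: R <- J -> C <- K -> E
Condition 1 (no descendant of R in the set): FAILS — C and K are descendants of R.
Condition 2 (every backdoor path blocked by {C, J, K}):
  P1: blocked at fork node J ∈ conditioning set.
  P2: blocked at fork node J ∈ conditioning set.
{C, J, K} does not satisfy the backdoor criterion.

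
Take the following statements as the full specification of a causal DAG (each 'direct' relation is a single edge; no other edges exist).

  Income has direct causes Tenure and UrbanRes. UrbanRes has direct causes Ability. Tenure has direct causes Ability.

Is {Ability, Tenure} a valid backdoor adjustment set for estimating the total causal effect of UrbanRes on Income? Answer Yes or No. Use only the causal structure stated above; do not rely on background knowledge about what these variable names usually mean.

Yes

Backdoor paths from UrbanRes to Income (paths whose first edge points into UrbanRes):
  P1: UrbanRes <- Ability -> Tenure -> Income
Condition 1 (no descendant of UrbanRes in the set): holds — descendants of UrbanRes are {Income}; none are in {Ability, Tenure}.
Condition 2 (every backdoor path blocked by {Ability, Tenure}):
  P1: blocked at fork node Ability ∈ conditioning set.
{Ability, Tenure} satisfies the backdoor criterion.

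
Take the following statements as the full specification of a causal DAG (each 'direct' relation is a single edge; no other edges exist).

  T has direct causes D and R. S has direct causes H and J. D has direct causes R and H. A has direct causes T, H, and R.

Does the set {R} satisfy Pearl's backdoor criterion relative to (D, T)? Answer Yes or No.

Backdoor paths from D to T (paths whose first edge points into D):
  P1: D <- R -> T
  P2: D <- R -> A <- T
  P3: D <- H -> A <- R -> T
  P4: D <- H -> A <- T
Condition 1 (no descendant of D in the set): holds — descendants of D are {A, T}; none are in {R}.
Condition 2 (every backdoor path blocked by {R}):
  P1: blocked at fork node R ∈ conditioning set.
  P2: blocked at fork node R ∈ conditioning set.
  P3: blocked at collider A (neither it nor any descendant is in the conditioning set).
  P4: blocked at collider A (neither it nor any descendant is in the conditioning set).
{R} satisfies the backdoor criterion.

Yes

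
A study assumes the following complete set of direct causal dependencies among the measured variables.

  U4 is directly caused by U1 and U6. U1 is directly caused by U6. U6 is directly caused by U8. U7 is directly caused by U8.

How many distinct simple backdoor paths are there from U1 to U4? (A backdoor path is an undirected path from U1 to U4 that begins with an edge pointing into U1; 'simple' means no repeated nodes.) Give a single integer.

A backdoor path from U1 to U4 is any simple undirected path whose first edge points into U1 (i.e. leaves U1 via a parent).
Parents of U1: {U6}.
Enumerating:
  P1: U1 <- U6 -> U4
That exhausts the simple backdoor paths. Count: 1.

1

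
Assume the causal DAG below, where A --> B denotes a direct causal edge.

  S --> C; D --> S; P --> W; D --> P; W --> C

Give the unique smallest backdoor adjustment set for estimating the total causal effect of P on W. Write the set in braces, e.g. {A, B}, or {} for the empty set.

Variables eligible for adjustment (non-descendants of P, excluding P and W): {D, S}.
Backdoor paths from P to W:
  P1: P <- D -> S -> C <- W
Each backdoor path contains an unconditioned collider, so every path is already blocked with the empty conditioning set:
  P1: blocked at collider C (neither it nor any descendant is in the conditioning set).
The empty set is therefore the unique smallest valid set.

{}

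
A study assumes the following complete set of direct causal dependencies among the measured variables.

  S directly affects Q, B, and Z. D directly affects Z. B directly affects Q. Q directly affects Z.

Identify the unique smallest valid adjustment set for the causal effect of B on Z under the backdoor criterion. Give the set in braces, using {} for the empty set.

{S}

Variables eligible for adjustment (non-descendants of B, excluding B and Z): {D, S}.
Backdoor paths from B to Z:
  P1: B <- S -> Q -> Z
  P2: B <- S -> Z
The empty set is not sufficient: P1 (B <- S -> Q -> Z) has no collider blocking it and no conditioned non-collider, so it is open.
Try {S}:
  P1: blocked at fork node S ∈ conditioning set.
  P2: blocked at fork node S ∈ conditioning set.
{S} contains no descendant of B and blocks every backdoor path.
No other singleton works — e.g. {D} leaves P1 open — so {S} is the unique smallest valid adjustment set.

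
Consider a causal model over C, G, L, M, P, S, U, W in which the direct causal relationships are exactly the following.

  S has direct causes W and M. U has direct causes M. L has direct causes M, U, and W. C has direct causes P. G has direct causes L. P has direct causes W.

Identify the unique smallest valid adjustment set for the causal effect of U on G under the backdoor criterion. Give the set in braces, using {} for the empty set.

{M}

Variables eligible for adjustment (non-descendants of U, excluding U and G): {C, M, P, S, W}.
Backdoor paths from U to G:
  P1: U <- M -> S <- W -> L -> G
  P2: U <- M -> L -> G
The empty set is not sufficient: P2 (U <- M -> L -> G) has no collider blocking it and no conditioned non-collider, so it is open.
Try {M}:
  P1: blocked at fork node M ∈ conditioning set.
  P2: blocked at fork node M ∈ conditioning set.
{M} contains no descendant of U and blocks every backdoor path.
No other singleton works — e.g. {W} leaves P2 open — so {M} is the unique smallest valid adjustment set.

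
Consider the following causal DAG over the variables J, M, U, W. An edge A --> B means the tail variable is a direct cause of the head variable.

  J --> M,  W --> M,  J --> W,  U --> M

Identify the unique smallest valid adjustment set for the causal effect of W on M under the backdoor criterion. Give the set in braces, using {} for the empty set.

{J}

Variables eligible for adjustment (non-descendants of W, excluding W and M): {J, U}.
Backdoor paths from W to M:
  P1: W <- J -> M
The empty set is not sufficient: P1 (W <- J -> M) has no collider blocking it and no conditioned non-collider, so it is open.
Try {J}:
  P1: blocked at fork node J ∈ conditioning set.
{J} contains no descendant of W and blocks every backdoor path.
No other singleton works — e.g. {U} leaves P1 open — so {J} is the unique smallest valid adjustment set.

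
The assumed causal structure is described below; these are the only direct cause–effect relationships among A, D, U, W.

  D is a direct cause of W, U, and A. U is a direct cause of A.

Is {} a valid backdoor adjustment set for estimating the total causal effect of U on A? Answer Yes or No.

Backdoor paths from U to A (paths whose first edge points into U):
  P1: U <- D -> A
Condition 1 (no descendant of U in the set): holds — descendants of U are {A}; none are in {}.
Condition 2 (every backdoor path blocked by {}):
  P1: open — no interior node is in the conditioning set.
{} does not satisfy the backdoor criterion.

No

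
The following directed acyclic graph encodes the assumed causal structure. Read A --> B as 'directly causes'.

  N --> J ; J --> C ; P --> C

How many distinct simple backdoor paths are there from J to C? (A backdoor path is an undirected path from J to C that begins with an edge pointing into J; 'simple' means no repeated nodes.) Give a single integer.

A backdoor path from J to C is any simple undirected path whose first edge points into J (i.e. leaves J via a parent).
Parents of J: {N}.
No simple path from any parent of J reaches C without revisiting J, so there are no backdoor paths.

0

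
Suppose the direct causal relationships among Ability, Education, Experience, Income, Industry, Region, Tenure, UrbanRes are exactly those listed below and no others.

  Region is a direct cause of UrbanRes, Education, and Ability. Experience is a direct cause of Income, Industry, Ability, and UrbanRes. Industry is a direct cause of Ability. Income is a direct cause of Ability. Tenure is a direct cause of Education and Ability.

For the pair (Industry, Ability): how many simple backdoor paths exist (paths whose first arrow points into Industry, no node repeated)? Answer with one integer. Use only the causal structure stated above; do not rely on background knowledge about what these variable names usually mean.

4

A backdoor path from Industry to Ability is any simple undirected path whose first edge points into Industry (i.e. leaves Industry via a parent).
Parents of Industry: {Experience}.
Enumerating:
  P1: Industry <- Experience -> Income -> Ability
  P2: Industry <- Experience -> UrbanRes <- Region -> Education <- Tenure -> Ability
  P3: Industry <- Experience -> UrbanRes <- Region -> Ability
  P4: Industry <- Experience -> Ability
That exhausts the simple backdoor paths. Count: 4.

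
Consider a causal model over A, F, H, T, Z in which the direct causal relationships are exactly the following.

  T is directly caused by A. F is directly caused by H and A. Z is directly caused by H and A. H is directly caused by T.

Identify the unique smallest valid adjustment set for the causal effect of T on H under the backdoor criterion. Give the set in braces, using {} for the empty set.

{}

Variables eligible for adjustment (non-descendants of T, excluding T and H): {A}.
Backdoor paths from T to H:
  P1: T <- A -> Z <- H
  P2: T <- A -> F <- H
Each backdoor path contains an unconditioned collider, so every path is already blocked with the empty conditioning set:
  P1: blocked at collider Z (neither it nor any descendant is in the conditioning set).
  P2: blocked at collider F (neither it nor any descendant is in the conditioning set).
The empty set is therefore the unique smallest valid set.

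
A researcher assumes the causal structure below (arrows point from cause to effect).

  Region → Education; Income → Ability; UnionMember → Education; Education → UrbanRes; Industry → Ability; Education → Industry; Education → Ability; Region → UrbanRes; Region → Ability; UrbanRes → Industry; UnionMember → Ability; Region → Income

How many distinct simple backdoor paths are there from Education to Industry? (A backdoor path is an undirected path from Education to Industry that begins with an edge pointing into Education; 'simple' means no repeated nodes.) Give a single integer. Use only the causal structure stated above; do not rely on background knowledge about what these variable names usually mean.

A backdoor path from Education to Industry is any simple undirected path whose first edge points into Education (i.e. leaves Education via a parent).
Parents of Education: {Region, UnionMember}.
Enumerating:
  P1: Education <- Region -> UrbanRes -> Industry
  P2: Education <- Region -> Income -> Ability <- Industry
  P3: Education <- Region -> Ability <- Industry
  P4: Education <- UnionMember -> Ability <- Region -> UrbanRes -> Industry
  P5: Education <- UnionMember -> Ability <- Industry
  P6: Education <- UnionMember -> Ability <- Income <- Region -> UrbanRes -> Industry
That exhausts the simple backdoor paths. Count: 6.

6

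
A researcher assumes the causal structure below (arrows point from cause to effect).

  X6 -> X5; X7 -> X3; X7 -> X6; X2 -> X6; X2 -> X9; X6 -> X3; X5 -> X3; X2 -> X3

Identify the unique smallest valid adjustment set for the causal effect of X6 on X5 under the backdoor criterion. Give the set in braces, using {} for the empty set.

{}

Variables eligible for adjustment (non-descendants of X6, excluding X6 and X5): {X2, X7, X9}.
Backdoor paths from X6 to X5:
  P1: X6 <- X7 -> X3 <- X5
  P2: X6 <- X2 -> X3 <- X5
Each backdoor path contains an unconditioned collider, so every path is already blocked with the empty conditioning set:
  P1: blocked at collider X3 (neither it nor any descendant is in the conditioning set).
  P2: blocked at collider X3 (neither it nor any descendant is in the conditioning set).
The empty set is therefore the unique smallest valid set.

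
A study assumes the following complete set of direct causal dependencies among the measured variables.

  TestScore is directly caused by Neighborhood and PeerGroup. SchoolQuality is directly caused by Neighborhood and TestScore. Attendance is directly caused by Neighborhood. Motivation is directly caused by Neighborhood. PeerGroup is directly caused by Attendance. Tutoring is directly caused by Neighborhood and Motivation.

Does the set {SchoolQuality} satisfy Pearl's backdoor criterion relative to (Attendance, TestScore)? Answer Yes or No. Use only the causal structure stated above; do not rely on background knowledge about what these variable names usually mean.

Backdoor paths from Attendance to TestScore (paths whose first edge points into Attendance):
  P1: Attendance <- Neighborhood -> TestScore
  P2: Attendance <- Neighborhood -> SchoolQuality <- TestScore
Condition 1 (no descendant of Attendance in the set): FAILS — SchoolQuality is a descendant of Attendance.
Condition 2 (every backdoor path blocked by {SchoolQuality}):
  P1: open — no interior node is in the conditioning set.
  P2: open — collider(s) SchoolQuality are conditioned on (or have a conditioned descendant) and no non-collider on the path is in the set.
{SchoolQuality} does not satisfy the backdoor criterion.

No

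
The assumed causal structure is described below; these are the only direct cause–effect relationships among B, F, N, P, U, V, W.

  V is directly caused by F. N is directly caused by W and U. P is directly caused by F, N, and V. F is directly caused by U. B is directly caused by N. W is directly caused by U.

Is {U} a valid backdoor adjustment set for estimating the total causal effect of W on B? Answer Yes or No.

Backdoor paths from W to B (paths whose first edge points into W):
  P1: W <- U -> F -> V -> P <- N -> B
  P2: W <- U -> F -> P <- N -> B
  P3: W <- U -> N -> B
Condition 1 (no descendant of W in the set): holds — descendants of W are {B, N, P}; none are in {U}.
Condition 2 (every backdoor path blocked by {U}):
  P1: blocked at fork node U ∈ conditioning set.
  P2: blocked at fork node U ∈ conditioning set.
  P3: blocked at fork node U ∈ conditioning set.
{U} satisfies the backdoor criterion.

Yes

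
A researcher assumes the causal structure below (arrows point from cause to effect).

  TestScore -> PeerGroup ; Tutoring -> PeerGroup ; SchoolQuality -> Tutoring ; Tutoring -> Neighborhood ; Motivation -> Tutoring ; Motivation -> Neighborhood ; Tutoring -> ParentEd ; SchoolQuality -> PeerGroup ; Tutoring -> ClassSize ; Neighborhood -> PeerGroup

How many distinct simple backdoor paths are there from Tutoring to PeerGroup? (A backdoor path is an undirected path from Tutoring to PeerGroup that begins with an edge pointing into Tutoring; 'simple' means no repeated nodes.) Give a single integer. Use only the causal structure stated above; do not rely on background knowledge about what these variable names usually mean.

2

A backdoor path from Tutoring to PeerGroup is any simple undirected path whose first edge points into Tutoring (i.e. leaves Tutoring via a parent).
Parents of Tutoring: {Motivation, SchoolQuality}.
Enumerating:
  P1: Tutoring <- SchoolQuality -> PeerGroup
  P2: Tutoring <- Motivation -> Neighborhood -> PeerGroup
That exhausts the simple backdoor paths. Count: 2.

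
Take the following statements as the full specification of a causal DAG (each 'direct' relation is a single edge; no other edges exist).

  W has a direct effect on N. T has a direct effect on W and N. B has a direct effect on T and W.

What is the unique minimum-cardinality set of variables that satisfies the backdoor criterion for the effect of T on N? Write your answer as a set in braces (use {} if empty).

Variables eligible for adjustment (non-descendants of T, excluding T and N): {B}.
Backdoor paths from T to N:
  P1: T <- B -> W -> N
The empty set is not sufficient: P1 (T <- B -> W -> N) has no collider blocking it and no conditioned non-collider, so it is open.
Try {B}:
  P1: blocked at fork node B ∈ conditioning set.
{B} contains no descendant of T and blocks every backdoor path.
{B} is the unique smallest valid adjustment set.

{B}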